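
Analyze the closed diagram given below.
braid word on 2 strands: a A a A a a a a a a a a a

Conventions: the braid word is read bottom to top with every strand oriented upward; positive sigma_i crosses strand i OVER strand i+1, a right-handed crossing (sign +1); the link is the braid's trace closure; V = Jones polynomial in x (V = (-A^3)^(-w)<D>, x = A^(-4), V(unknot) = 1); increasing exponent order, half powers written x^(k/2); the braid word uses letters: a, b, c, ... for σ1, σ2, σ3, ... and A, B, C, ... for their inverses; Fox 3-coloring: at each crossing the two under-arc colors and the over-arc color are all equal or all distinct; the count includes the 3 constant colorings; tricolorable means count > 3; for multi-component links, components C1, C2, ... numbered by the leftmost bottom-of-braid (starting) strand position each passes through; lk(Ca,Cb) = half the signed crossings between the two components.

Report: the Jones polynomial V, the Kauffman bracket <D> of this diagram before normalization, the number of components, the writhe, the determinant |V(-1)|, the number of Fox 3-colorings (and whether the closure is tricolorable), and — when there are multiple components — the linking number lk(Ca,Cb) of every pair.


V = x^4 + x^6 - x^7 + x^8 - x^9 + x^10 - x^11 + x^12 - x^13
<D> = A^-25 - A^-21 + A^-17 - A^-13 + A^-9 - A^-5 + A^-1 - A^3 - A^11 (w = +9)
1 component over 13 crossings, w = +9
9 Fox colorings among 3^13, |V(-1)| = 9: tricolorable
why: w = +9 shifts under R1 moves; the (-A^3)^(-9) factor cancels that in V


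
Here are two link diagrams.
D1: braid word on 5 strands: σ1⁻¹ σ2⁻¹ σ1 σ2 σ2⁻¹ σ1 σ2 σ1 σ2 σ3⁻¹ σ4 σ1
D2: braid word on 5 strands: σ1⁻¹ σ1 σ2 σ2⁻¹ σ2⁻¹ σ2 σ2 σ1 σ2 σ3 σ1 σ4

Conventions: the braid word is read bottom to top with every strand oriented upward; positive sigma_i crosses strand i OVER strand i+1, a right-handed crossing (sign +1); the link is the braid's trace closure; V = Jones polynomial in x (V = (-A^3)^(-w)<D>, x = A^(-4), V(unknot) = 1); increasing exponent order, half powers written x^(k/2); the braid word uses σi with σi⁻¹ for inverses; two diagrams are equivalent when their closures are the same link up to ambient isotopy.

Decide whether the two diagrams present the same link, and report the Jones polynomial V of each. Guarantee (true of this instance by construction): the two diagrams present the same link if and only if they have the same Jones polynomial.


equivalent: yes
V(D1) = x + x^3 - x^4  (w +4, c 12, <D> = -A^-4 + 1 + A^8)
D2 (bracket -A^2 + A^6 + A^14; 12 crossings at w = +6): V = x + x^3 - x^4
why: one V(x) for all 2 diagrams — one class (guaranteed)


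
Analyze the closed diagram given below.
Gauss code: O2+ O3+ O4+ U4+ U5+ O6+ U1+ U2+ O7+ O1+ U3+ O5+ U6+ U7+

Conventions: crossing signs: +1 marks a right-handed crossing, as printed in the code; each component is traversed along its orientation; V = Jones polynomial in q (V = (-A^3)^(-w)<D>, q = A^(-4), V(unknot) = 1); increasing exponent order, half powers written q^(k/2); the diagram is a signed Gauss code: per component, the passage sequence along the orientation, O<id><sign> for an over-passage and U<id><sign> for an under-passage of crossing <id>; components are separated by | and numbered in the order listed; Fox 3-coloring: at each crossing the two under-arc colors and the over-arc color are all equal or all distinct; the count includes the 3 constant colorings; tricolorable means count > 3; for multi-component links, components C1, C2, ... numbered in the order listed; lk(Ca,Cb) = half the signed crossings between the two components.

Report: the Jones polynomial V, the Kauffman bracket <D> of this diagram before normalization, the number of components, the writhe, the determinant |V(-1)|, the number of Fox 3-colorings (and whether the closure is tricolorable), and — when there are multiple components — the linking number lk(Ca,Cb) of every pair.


V = q^2 + q^4 - q^5 + q^6 - q^7
<D> = A^-7 - A^-3 + A - A^5 - A^13 (w = +7)
1 component over 7 crossings, w = +7
3 Fox colorings among 3^7, |V(-1)| = 5: not tricolorable
why: the span of V is 5, forcing >= 5 crossings in any diagram


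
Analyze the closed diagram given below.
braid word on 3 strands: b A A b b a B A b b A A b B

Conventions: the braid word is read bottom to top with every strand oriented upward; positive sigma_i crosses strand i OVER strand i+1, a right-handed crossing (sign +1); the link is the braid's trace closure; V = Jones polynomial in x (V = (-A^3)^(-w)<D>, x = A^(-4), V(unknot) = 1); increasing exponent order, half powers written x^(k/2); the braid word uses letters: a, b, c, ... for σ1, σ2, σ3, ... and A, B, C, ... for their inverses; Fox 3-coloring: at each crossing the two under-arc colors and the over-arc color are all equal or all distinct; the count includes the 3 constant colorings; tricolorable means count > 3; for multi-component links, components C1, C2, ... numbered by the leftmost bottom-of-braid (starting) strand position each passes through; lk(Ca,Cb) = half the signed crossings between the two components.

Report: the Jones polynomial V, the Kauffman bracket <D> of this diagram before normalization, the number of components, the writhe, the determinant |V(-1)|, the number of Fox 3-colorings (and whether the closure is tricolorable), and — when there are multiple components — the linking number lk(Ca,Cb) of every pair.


V = -x^-5 + 3x^-4 - 6x^-3 + 9x^-2 - 11x^-1 + 13 - 11x + 9x^2 - 6x^3 + 3x^4 - x^5
<D> = -A^-20 + 3A^-16 - 6A^-12 + 9A^-8 - 11A^-4 + 13 - 11A^4 + 9A^8 - 6A^12 + 3A^16 - A^20 (w = 0)
1 component over 14 crossings, w = 0
3 Fox colorings among 3^14, |V(-1)| = 73: not tricolorable
why: w = 0 shifts under R1 moves; the (-A^3)^(0) factor cancels that in V


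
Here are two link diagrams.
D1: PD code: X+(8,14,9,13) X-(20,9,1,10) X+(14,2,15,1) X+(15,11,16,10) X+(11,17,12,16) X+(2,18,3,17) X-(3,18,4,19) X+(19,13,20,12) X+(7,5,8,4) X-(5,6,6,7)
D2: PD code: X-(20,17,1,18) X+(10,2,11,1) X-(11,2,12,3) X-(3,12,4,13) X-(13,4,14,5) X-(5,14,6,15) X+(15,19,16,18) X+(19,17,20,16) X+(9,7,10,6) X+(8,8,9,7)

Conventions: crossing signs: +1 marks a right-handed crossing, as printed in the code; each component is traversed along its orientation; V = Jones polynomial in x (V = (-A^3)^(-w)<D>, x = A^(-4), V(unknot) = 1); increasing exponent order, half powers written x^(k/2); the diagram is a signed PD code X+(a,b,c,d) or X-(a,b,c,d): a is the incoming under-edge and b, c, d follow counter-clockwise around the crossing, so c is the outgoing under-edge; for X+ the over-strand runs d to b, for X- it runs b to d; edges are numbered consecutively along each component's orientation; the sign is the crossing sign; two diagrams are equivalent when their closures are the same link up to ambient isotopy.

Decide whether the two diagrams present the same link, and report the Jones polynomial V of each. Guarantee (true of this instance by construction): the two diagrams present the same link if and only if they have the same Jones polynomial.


same link: no
V(D1) = x - x^2 + 2x^3 - x^4 + x^5 - x^6  [10 crossings, <D> = -A^-12 + A^-8 - A^-4 + 2 - A^4 + A^8, w = +4]
D2 (bracket A^4 + A^12 - A^16; 10 crossings at w = 0): V = -x^-4 + x^-3 + x^-1
note: comparing 2 Jones polynomials yields 2 groups


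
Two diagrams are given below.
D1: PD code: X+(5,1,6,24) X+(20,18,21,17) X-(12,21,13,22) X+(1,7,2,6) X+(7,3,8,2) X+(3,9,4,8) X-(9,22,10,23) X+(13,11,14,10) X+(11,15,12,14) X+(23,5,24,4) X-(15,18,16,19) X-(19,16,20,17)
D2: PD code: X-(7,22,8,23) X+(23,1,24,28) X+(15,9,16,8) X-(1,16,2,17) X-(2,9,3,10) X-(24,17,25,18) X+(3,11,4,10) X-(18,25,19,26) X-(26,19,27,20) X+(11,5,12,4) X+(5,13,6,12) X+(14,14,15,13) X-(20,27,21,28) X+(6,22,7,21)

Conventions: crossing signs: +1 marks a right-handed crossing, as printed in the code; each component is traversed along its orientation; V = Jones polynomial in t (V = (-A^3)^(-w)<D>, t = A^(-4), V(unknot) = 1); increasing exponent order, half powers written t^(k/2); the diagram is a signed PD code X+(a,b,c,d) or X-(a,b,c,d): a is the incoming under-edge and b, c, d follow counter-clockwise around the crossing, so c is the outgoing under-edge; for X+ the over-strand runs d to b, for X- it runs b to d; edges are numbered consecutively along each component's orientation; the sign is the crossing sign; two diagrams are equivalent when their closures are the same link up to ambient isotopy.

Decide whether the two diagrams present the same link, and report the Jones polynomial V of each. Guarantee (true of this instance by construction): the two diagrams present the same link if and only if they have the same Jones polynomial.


equivalent: no
V(D1) = t^2 + t^4 - t^5 + t^6 - t^7  (w +4, c 12, <D> = -A^-16 + A^-12 - A^-8 + A^-4 + A^4)
D2 (bracket -A^-12 + A^-8 - A^-4 + 3 - A^4 + A^8 - A^12; 14 crossings at w = 0): V = -t^-3 + t^-2 - t^-1 + 3 - t + t^2 - t^3
why: 2 values of V(t) split the 2 diagrams


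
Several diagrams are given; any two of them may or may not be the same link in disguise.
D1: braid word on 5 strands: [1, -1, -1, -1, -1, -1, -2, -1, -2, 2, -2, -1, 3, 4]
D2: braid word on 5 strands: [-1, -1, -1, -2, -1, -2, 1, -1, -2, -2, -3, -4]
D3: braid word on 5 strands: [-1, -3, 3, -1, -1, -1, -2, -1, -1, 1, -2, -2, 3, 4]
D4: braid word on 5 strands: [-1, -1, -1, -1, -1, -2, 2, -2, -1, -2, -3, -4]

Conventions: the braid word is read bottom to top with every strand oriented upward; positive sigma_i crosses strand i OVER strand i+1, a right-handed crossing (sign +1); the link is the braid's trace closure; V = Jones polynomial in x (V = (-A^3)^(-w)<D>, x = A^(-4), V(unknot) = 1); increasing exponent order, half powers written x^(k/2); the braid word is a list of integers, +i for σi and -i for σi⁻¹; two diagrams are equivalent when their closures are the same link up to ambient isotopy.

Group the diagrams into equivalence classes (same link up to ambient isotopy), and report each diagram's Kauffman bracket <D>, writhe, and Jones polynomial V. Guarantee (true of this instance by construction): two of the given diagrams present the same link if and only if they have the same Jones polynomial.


classes: {D1, D2, D3, D4}
V(D1) = -x^-10 + x^-9 - x^-8 + x^-7 - x^-6 + x^-5 + x^-3  [14 crossings, <D> = A^-6 + A^2 - A^6 + A^10 - A^14 + A^18 - A^22, w = -6]
V(D2) = -x^-10 + x^-9 - x^-8 + x^-7 - x^-6 + x^-5 + x^-3  (w -10, c 12, <D> = A^-18 + A^-10 - A^-6 + A^-2 - A^2 + A^6 - A^10)
V(D3) = -x^-10 + x^-9 - x^-8 + x^-7 - x^-6 + x^-5 + x^-3  [14 crossings, <D> = A^-6 + A^2 - A^6 + A^10 - A^14 + A^18 - A^22, w = -6]
D4 (bracket A^-18 + A^-10 - A^-6 + A^-2 - A^2 + A^6 - A^10; 12 crossings at w = -10): V = -x^-10 + x^-9 - x^-8 + x^-7 - x^-6 + x^-5 + x^-3
insight: all 4 diagrams share one V(x), hence one class


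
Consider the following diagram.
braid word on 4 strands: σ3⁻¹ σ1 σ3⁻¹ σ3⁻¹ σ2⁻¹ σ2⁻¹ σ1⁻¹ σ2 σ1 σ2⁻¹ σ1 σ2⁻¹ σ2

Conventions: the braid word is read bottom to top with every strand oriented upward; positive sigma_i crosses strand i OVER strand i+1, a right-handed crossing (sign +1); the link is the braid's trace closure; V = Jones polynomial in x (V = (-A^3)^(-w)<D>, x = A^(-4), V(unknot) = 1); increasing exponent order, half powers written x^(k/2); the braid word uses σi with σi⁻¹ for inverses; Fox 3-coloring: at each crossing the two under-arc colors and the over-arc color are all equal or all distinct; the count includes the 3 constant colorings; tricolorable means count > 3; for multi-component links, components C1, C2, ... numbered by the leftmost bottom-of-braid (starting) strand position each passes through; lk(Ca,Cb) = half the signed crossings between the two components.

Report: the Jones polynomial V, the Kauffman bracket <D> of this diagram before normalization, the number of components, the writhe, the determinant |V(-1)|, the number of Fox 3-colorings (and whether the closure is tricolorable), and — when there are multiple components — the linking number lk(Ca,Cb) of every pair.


V = x^-7 - 3x^-6 + 4x^-5 - 6x^-4 + 7x^-3 - 6x^-2 + 6x^-1 - 3 + 2x - x^2
<D> = A^-17 - 2A^-13 + 3A^-9 - 6A^-5 + 6A^-1 - 7A^3 + 6A^7 - 4A^11 + 3A^15 - A^19 (w = -3)
1 component over 13 crossings, w = -3
9 Fox colorings among 3^13, |V(-1)| = 39: tricolorable
why: free reduction leaves σ3⁻¹ σ1 σ3⁻¹ σ3⁻¹ σ2⁻¹ σ2⁻¹ σ1⁻¹ σ2 σ1 σ2⁻¹ σ1 of the original 13 letters


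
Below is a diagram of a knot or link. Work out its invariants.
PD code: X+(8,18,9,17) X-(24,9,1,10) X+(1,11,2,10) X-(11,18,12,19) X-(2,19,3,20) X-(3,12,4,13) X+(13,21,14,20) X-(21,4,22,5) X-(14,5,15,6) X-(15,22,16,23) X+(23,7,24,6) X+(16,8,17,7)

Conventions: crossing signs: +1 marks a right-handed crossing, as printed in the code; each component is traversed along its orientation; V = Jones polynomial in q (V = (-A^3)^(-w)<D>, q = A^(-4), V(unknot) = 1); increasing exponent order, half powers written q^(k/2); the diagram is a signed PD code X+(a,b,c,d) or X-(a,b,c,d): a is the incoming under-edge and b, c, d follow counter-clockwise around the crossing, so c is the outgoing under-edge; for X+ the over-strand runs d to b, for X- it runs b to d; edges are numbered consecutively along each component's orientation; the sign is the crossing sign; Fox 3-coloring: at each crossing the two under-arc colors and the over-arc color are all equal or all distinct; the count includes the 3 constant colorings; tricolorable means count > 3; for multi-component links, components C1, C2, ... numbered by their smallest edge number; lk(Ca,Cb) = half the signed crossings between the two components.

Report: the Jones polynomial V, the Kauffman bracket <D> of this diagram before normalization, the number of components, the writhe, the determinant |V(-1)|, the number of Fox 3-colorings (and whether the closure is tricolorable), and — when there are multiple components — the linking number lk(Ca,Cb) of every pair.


V(q) = 1
bracket: A^-6, w = -2
1 component, writhe -2, over 12 crossings
det 1, colorings 3 of 3^12 — not tricolorable
observation: w = -2 (over 12 crossings) is diagram-only; (-A^3)^(2) removes it from V


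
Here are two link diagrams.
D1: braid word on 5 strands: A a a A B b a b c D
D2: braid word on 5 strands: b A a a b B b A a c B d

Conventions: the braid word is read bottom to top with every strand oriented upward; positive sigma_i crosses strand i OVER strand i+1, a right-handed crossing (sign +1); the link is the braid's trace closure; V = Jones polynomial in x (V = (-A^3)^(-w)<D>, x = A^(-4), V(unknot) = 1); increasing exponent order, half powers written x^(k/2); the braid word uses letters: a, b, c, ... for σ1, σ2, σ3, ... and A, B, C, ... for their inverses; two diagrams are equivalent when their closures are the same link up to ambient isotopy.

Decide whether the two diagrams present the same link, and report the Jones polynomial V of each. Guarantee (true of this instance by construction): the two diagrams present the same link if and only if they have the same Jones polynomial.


equivalent: yes
V(D1) = 1  (w +2, c 10, <D> = A^6)
D2 (bracket A^12; 12 crossings at w = +4): V = 1
why: one V(x) for all 2 diagrams — one class (guaranteed)


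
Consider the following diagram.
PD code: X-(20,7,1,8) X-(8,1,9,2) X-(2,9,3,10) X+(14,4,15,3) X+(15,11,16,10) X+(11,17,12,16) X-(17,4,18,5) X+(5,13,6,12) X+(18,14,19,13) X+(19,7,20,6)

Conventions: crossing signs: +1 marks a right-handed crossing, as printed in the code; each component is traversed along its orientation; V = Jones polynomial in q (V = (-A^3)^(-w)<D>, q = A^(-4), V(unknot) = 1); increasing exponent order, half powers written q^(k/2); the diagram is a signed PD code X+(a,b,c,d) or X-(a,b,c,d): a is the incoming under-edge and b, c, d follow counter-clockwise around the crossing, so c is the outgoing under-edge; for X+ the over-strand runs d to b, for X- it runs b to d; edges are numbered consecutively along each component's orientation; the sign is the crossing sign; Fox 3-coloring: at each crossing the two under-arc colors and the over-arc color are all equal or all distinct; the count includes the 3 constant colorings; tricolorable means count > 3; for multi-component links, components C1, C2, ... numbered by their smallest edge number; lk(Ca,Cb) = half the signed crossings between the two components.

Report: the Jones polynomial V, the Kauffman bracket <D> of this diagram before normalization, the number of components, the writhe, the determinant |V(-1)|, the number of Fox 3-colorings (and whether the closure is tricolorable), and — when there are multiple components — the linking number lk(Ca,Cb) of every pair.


V = -q^-1 + 2 - q + 2q^2 - q^3 + q^4 - q^5
<D> = -A^-14 + A^-10 - A^-6 + 2A^-2 - A^2 + 2A^6 - A^10 (w = +2)
1 component over 10 crossings, w = +2
9 Fox colorings among 3^10, |V(-1)| = 9: tricolorable
why: det 9 = |V(-1)|; divisible by 3, so tricolorable


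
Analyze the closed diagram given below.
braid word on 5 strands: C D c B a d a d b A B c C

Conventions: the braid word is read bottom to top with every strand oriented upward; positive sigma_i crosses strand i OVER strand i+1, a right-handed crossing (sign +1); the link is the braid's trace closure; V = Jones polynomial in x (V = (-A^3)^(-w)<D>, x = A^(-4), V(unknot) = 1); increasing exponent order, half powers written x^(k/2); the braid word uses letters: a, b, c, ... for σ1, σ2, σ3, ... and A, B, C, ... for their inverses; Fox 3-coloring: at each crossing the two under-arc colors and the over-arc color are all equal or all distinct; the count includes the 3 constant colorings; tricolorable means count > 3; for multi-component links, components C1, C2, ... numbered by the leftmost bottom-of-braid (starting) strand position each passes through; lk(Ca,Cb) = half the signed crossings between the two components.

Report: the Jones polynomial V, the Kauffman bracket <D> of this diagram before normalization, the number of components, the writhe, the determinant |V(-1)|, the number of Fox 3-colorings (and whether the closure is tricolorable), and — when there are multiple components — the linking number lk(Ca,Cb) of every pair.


Jones polynomial: V(x) = -x^(-3/2) + x^(-1/2) - 2x^(1/2) + 2x^(3/2) - 2x^(5/2) + x^(7/2) - x^(9/2)
<D> = A^-15 - A^-11 + 2A^-7 - 2A^-3 + 2A - A^5 + A^9; writhe +1
components 2, writhe +1 (13 crossings)
linking number lk(C1,C2) = +1
3-colorings: 3 of 3^13, det 10 — not tricolorable
note: det 10 = |V(-1)|; not divisible by 3, so not tricolorable


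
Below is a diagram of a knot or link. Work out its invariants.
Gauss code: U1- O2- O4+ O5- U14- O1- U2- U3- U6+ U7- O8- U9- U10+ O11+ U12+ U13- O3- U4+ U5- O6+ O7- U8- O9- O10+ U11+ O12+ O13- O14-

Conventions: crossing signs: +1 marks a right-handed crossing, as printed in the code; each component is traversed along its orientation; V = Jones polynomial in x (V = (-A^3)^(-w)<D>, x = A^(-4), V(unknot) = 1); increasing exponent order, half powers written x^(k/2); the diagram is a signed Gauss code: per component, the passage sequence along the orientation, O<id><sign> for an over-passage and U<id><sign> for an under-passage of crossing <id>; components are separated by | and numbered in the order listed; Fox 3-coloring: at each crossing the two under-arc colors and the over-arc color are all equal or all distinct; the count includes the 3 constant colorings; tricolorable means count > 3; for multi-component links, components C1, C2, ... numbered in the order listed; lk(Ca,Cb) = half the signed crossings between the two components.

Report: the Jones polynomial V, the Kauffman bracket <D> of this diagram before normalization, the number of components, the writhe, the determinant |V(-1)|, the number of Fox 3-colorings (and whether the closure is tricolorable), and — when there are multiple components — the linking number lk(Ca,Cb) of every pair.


Jones polynomial: V(x) = -x^-4 + x^-3 + x^-1
<D> = A^-8 + 1 - A^4; writhe -4
components 1, writhe -4 (14 crossings)
3-colorings: 9 of 3^14, det 3 — tricolorable
note: w = -4 shifts under R1 moves; the (-A^3)^(4) factor cancels that in V


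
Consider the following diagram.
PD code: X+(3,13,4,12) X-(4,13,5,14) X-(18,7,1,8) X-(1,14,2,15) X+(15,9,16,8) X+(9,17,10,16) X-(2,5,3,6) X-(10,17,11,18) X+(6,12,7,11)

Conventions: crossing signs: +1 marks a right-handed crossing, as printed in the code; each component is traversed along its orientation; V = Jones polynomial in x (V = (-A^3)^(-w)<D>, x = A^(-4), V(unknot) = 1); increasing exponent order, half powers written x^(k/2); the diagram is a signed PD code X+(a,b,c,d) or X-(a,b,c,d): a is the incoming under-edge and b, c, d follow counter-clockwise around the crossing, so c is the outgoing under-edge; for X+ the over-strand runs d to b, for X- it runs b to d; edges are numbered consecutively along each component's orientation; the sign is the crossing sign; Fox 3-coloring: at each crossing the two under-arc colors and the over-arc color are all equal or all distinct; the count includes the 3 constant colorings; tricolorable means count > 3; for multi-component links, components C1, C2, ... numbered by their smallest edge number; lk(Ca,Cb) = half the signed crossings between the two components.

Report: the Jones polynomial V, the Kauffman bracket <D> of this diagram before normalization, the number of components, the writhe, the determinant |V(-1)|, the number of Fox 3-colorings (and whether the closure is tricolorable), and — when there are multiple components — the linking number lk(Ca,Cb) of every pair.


V = 1
<D> = -A^-3 (w = -1)
1 component over 9 crossings, w = -1
3 Fox colorings among 3^9, |V(-1)| = 1: not tricolorable
why: det 1 = |V(-1)|; not divisible by 3, so not tricolorable


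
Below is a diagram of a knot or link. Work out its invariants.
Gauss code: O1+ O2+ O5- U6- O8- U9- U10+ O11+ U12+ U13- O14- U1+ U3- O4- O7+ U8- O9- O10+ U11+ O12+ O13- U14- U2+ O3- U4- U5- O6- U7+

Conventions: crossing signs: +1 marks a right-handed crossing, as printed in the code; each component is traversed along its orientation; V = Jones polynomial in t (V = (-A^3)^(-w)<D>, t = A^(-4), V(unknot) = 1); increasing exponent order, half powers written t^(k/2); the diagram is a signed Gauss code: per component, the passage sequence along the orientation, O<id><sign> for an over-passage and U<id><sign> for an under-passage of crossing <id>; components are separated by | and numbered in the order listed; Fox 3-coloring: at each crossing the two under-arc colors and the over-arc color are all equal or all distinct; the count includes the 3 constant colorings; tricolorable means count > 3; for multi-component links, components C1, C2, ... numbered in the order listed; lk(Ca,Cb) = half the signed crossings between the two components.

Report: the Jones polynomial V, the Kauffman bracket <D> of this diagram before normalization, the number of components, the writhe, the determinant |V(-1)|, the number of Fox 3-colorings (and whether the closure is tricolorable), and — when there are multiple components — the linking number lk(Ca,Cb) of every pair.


V = t^-5 - 2t^-4 + 2t^-3 - 2t^-2 + 2t^-1 - 1 + t
<D> = A^-10 - A^-6 + 2A^-2 - 2A^2 + 2A^6 - 2A^10 + A^14 (w = -2)
1 component over 14 crossings, w = -2
3 Fox colorings among 3^14, |V(-1)| = 11: not tricolorable
why: det 11 = |V(-1)|; not divisible by 3, so not tricolorable


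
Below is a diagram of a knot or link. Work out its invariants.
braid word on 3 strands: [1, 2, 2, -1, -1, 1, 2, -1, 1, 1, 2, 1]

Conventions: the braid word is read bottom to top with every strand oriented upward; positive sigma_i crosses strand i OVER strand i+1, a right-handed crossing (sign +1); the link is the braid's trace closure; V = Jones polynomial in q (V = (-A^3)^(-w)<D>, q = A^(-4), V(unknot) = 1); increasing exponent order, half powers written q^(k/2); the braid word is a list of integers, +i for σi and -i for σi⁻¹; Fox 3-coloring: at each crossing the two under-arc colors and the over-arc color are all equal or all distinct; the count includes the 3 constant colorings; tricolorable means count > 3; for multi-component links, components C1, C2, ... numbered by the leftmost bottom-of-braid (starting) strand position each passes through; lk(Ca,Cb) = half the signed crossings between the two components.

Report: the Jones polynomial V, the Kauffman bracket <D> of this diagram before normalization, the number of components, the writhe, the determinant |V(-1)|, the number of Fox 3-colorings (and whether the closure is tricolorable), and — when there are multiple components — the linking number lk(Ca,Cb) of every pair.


Jones polynomial: V(q) = q^2 + 2q^4 - 2q^5 + q^6 - 2q^7 + q^8
<D> = A^-14 - 2A^-10 + A^-6 - 2A^-2 + 2A^2 + A^10; writhe +6
components 1, writhe +6 (12 crossings)
3-colorings: 27 of 3^12, det 9 — tricolorable
note: inverse pairs cancel, leaving σ1 σ2 σ2 σ1⁻¹ σ2 σ1 σ2 σ1


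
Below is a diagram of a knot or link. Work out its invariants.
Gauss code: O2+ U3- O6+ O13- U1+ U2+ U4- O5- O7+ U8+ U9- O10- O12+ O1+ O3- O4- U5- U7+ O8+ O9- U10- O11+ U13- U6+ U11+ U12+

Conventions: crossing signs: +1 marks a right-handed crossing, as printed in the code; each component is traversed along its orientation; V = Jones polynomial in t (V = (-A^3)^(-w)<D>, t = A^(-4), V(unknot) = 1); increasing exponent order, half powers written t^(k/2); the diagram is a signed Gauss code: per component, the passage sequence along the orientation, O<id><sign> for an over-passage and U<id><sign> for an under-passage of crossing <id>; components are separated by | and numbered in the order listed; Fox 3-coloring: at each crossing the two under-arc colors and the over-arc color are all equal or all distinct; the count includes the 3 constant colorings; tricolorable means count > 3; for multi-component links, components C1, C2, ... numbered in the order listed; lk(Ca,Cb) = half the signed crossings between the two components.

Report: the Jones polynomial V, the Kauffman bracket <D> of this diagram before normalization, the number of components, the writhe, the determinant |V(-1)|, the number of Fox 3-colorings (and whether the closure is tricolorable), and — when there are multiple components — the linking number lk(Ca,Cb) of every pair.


Jones polynomial: V(t) = 1
<D> = -A^3; writhe +1
components 1, writhe +1 (13 crossings)
3-colorings: 3 of 3^13, det 1 — not tricolorable
note: |V(-1)| = 1: so not tricolorable, since 3 does not divide 1


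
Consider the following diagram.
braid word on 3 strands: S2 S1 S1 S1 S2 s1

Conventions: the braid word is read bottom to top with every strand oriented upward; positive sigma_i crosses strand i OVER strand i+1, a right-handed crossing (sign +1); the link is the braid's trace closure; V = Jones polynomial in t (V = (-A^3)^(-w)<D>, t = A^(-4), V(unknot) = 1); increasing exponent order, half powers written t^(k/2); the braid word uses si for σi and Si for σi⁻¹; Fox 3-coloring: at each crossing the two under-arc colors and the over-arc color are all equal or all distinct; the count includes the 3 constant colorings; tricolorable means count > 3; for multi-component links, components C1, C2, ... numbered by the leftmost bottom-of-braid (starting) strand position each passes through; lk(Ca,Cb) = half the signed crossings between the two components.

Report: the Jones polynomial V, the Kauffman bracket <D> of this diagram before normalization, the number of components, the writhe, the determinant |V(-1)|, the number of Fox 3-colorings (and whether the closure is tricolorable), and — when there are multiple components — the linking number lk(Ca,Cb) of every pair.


V(t) = -t^-6 + t^-5 - t^-4 + 2t^-3 - t^-2 + t^-1
bracket: A^-8 - A^-4 + 2 - A^4 + A^8 - A^12, w = -4
1 component, writhe -4, over 6 crossings
det 7, colorings 3 of 3^6 — not tricolorable
observation: the span of V is 5, forcing >= 5 crossings in any diagram


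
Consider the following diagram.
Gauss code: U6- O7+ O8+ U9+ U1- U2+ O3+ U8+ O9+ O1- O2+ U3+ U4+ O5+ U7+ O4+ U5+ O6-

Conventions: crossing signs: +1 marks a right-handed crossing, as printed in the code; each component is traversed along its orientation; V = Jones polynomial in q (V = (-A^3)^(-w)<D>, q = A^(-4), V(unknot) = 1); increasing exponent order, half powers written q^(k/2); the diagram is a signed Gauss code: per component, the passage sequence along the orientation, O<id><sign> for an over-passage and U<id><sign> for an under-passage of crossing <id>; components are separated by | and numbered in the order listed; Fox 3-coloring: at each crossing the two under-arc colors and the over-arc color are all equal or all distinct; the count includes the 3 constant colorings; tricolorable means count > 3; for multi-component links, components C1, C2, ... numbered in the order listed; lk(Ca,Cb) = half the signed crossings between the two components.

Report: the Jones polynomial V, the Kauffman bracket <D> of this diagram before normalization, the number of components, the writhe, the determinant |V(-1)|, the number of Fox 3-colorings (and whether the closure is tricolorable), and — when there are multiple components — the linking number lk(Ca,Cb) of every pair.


V = q^2 + 2q^4 - 2q^5 + q^6 - 2q^7 + q^8
<D> = -A^-17 + 2A^-13 - A^-9 + 2A^-5 - 2A^-1 - A^7 (w = +5)
1 component over 9 crossings, w = +5
27 Fox colorings among 3^9, |V(-1)| = 9: tricolorable
why: |V(-1)| = 9: so tricolorable, since 3 divides 9


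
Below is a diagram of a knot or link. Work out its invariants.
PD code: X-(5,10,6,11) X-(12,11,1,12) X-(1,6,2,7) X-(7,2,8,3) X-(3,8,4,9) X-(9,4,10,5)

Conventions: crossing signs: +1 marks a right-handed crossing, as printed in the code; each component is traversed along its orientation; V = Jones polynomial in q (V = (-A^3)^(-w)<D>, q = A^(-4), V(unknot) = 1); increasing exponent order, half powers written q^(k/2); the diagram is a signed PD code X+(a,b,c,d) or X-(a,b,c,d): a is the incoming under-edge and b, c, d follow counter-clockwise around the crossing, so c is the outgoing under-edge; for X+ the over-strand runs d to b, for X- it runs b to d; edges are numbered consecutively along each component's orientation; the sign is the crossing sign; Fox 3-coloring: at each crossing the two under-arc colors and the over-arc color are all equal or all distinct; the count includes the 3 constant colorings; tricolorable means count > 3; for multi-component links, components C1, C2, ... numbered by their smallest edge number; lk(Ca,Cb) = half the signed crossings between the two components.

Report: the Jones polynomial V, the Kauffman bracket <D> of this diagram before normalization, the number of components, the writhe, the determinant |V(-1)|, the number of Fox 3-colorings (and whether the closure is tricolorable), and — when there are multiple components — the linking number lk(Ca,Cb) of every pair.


V = -q^-7 + q^-6 - q^-5 + q^-4 + q^-2
<D> = A^-10 + A^-2 - A^2 + A^6 - A^10 (w = -6)
1 component over 6 crossings, w = -6
3 Fox colorings among 3^6, |V(-1)| = 5: not tricolorable
why: w = -6 (over 6 crossings) is diagram-only; (-A^3)^(6) removes it from V


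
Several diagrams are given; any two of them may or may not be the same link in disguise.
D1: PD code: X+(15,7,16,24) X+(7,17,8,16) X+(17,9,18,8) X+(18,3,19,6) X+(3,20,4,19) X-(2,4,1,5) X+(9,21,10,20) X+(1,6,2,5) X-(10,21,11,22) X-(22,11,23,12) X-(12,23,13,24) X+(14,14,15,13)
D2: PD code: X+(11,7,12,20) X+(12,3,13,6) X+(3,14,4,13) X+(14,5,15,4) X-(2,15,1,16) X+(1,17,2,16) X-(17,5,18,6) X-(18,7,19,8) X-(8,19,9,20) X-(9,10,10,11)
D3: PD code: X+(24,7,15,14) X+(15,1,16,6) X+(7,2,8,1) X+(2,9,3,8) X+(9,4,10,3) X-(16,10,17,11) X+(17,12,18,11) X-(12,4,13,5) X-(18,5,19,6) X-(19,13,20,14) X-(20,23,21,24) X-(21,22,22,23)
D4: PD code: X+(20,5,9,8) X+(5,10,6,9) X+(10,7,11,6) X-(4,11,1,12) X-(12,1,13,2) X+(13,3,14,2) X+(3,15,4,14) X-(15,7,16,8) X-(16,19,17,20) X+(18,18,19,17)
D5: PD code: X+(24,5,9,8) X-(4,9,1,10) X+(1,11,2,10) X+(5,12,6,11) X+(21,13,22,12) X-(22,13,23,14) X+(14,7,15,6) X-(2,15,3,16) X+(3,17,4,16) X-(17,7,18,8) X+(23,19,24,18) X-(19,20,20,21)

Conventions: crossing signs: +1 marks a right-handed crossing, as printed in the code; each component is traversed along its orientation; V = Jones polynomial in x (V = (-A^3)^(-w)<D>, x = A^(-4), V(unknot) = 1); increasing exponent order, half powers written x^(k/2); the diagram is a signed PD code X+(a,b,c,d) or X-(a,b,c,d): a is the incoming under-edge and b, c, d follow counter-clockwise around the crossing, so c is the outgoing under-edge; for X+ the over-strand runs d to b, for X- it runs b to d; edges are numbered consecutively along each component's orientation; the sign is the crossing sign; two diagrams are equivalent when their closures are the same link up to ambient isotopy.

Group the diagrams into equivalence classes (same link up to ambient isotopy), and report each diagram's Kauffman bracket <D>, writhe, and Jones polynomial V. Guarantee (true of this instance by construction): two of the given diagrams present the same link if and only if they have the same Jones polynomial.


equivalence classes: {D1, D2, D3, D4, D5}
D1 (bracket 1 + A^4 + A^8 + A^12; 12 crossings at w = +4): V = 1 + x + x^2 + x^3
V(D2) = 1 + x + x^2 + x^3  [10 crossings, <D> = A^-12 + A^-8 + A^-4 + 1, w = 0]
V(D3) = 1 + x + x^2 + x^3  [12 crossings, <D> = A^-12 + A^-8 + A^-4 + 1, w = 0]
D4 (bracket A^-6 + A^-2 + A^2 + A^6; 10 crossings at w = +2): V = 1 + x + x^2 + x^3
V(D5) = 1 + x + x^2 + x^3  [12 crossings, <D> = A^-6 + A^-2 + A^2 + A^6, w = +2]
observation: all 5 diagrams share one V(x), hence one class


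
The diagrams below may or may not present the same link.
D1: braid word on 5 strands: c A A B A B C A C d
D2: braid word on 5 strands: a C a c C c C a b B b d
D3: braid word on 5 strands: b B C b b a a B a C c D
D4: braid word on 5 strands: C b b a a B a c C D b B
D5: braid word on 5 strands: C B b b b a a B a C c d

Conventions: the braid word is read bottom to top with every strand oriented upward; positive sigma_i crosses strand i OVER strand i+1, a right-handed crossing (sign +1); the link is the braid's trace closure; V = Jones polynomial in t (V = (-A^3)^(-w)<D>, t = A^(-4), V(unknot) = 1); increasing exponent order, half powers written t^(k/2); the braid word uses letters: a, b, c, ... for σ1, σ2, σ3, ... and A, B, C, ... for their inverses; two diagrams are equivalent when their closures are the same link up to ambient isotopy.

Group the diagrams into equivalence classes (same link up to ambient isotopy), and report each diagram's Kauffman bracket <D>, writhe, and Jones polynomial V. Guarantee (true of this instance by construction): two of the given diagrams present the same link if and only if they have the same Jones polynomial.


equivalence classes: {D1} | {D2} | {D3, D4, D5}
D1 (bracket A^-10 + A^-2 - A^2 + A^6 - A^10; 10 crossings at w = -6): V = -t^-7 + t^-6 - t^-5 + t^-4 + t^-2
V(D2) = t + t^3 - t^4  (w +4, c 12, <D> = -A^-4 + 1 + A^8)
V(D3) = t - t^2 + 2t^3 - t^4 + t^5 - t^6  [12 crossings, <D> = -A^-18 + A^-14 - A^-10 + 2A^-6 - A^-2 + A^2, w = +2]
V(D4) = t - t^2 + 2t^3 - t^4 + t^5 - t^6  (w +2, c 12, <D> = -A^-18 + A^-14 - A^-10 + 2A^-6 - A^-2 + A^2)
D5 (bracket -A^-12 + A^-8 - A^-4 + 2 - A^4 + A^8; 12 crossings at w = +4): V = t - t^2 + 2t^3 - t^4 + t^5 - t^6
key observation: comparing 5 Jones polynomials yields 3 groups


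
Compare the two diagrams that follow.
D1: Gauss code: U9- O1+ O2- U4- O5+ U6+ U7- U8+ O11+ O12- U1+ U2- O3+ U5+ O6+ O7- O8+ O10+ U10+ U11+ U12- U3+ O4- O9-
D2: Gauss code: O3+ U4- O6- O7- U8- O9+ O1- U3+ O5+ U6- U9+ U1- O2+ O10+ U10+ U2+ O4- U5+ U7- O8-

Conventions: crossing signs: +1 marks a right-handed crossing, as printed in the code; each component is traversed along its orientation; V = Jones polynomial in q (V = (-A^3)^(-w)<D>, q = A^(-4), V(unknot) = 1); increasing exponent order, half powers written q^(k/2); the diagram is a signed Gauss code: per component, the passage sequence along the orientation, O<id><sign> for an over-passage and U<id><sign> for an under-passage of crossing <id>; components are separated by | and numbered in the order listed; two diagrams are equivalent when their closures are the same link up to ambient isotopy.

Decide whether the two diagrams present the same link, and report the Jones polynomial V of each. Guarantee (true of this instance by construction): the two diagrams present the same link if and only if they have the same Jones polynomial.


same link: no
V(D1) = q + q^3 - q^4  [12 crossings, <D> = -A^-10 + A^-6 + A^2, w = +2]
D2 (bracket 1; 10 crossings at w = 0): V = 1
note: 2 classes among 2 diagrams; unequal V(q) rules out equality


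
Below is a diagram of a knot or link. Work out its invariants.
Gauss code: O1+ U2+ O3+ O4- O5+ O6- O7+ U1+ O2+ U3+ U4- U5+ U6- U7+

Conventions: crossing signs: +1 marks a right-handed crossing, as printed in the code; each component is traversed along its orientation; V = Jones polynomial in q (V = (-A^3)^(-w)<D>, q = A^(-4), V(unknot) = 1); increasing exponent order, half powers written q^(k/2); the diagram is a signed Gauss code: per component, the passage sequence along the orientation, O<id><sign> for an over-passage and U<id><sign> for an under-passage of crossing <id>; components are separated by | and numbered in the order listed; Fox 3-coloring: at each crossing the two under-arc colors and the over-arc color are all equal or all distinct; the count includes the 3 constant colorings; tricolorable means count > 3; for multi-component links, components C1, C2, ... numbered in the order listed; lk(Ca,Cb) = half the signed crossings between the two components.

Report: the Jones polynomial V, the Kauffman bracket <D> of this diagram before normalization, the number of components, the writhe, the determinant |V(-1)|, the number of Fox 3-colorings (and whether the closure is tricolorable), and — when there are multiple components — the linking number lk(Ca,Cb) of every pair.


V = q + q^3 - q^4
<D> = A^-7 - A^-3 - A^5 (w = +3)
1 component over 7 crossings, w = +3
9 Fox colorings among 3^7, |V(-1)| = 3: tricolorable
why: det 3 = |V(-1)|; divisible by 3, so tricolorable


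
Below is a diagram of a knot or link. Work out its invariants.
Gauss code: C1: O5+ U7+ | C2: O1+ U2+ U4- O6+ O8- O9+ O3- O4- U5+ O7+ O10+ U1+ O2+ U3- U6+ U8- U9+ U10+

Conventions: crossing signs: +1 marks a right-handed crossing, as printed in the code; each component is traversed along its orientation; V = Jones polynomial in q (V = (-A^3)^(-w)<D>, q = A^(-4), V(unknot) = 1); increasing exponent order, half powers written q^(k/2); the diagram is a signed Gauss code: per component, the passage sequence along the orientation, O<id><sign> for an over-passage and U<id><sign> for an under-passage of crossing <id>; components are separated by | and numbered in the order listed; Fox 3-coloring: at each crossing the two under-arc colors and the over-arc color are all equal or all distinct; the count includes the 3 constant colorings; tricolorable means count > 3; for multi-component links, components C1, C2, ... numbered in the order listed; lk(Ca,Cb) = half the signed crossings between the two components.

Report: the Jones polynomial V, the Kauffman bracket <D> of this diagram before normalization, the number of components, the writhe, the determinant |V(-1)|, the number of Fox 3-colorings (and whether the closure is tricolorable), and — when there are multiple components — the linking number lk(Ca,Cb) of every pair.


V = -q^(3/2) - 2q^(7/2) + q^(9/2) - q^(11/2) + q^(13/2)
<D> = A^-14 - A^-10 + A^-6 - 2A^-2 - A^6 (w = +4)
2 components over 10 crossings, w = +4
lk(C1,C2): +1
9 Fox colorings among 3^10, |V(-1)| = 6: tricolorable
why: w = +4 (over 10 crossings) is diagram-only; (-A^3)^(-4) removes it from V


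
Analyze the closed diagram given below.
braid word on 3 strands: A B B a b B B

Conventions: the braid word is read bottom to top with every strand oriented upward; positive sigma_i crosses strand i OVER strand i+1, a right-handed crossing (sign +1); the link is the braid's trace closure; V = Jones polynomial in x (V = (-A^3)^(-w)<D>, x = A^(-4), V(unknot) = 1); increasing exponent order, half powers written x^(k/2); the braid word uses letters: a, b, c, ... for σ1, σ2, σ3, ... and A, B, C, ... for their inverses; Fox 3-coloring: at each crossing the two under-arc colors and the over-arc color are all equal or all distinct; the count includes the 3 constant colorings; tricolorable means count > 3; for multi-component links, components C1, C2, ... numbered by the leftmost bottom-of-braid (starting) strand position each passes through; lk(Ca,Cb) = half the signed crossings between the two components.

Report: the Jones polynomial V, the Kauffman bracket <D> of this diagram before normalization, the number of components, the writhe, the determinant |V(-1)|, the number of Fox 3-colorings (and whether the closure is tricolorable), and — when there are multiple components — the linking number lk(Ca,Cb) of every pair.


V(x) = -x^(-5/2) - x^(-1/2)
bracket: A^-7 + A, w = -3
2 components, writhe -3, over 7 crossings
lk(C1,C2) = -1
det 2, colorings 3 of 3^7 — not tricolorable
observation: summing lk over 1 pair gives -1
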